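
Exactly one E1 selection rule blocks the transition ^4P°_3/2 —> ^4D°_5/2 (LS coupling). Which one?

ΔJ = 0, ±1 (not J=0↔0): J: 3/2 → 5/2, ΔJ = +1 — satisfied.
ΔL = 0, ±1 (not L=0↔0): L: 1 → 2, ΔL = +1 — satisfied.
ΔS = 0: S: 3/2 → 3/2 — satisfied.
Parity must change: odd → odd — violated.

parity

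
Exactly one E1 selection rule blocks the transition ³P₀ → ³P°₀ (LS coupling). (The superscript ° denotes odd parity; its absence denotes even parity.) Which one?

the J=0 ↔ J=0 exclusion

Reading off the term symbols: S 1→1, L 1→1, J 0→0, parity even→odd.
Parity must change: even → odd — satisfied.
ΔS = 0: S: 1 → 1 — satisfied.
ΔJ = 0, ±1 (not J=0↔0): J: 0 → 0, ΔJ = +0 — violated.
ΔL = 0, ±1 (not L=0↔0): L: 1 → 1, ΔL = +0 — satisfied.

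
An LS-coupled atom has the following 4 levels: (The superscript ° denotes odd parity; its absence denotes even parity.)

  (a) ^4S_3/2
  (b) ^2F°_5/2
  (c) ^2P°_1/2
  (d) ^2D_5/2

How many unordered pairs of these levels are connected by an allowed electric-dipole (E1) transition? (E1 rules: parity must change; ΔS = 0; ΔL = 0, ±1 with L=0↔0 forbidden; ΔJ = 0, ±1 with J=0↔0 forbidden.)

(a)–(b): forbidden (ΔS, ΔL).
(a)–(c): forbidden (ΔS).
(a)–(d): forbidden (parity, ΔS, ΔL).
(b)–(c): forbidden (parity, ΔL, ΔJ).
(b)–(d): allowed.
(c)–(d): forbidden (ΔJ).
Allowed pairs: 1 of 6.

1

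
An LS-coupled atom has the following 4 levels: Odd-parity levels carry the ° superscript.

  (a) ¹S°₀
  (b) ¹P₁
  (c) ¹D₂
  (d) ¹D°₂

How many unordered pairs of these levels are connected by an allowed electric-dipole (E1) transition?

3

(a)–(b): allowed.
(a)–(c): forbidden (ΔL, ΔJ).
(a)–(d): forbidden (parity, ΔL, ΔJ).
(b)–(c): forbidden (parity).
(b)–(d): allowed.
(c)–(d): allowed.
Allowed pairs: 3 of 6.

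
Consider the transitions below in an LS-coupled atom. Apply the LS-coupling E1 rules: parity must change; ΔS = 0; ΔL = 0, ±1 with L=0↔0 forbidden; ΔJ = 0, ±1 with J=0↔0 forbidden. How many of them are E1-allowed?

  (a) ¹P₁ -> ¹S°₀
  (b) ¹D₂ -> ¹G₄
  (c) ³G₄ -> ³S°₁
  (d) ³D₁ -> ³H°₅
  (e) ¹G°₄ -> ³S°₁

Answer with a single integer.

1

(a) allowed
(b) forbidden (parity, ΔL, ΔJ fail)
(c) forbidden (ΔL, ΔJ fail)
(d) forbidden (ΔL, ΔJ fail)
(e) forbidden (parity, ΔS, ΔL, ΔJ fail)
Total allowed: 1 of 5.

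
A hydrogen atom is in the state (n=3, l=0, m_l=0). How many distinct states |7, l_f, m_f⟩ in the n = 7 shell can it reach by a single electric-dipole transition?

E1 requires Δl = ±1, so l_f ∈ {-1, 1}; with 0 ≤ l_f ≤ n_f−1 = 6, the allowed l_f values are {1}.
For l_f = 1: m_f ∈ {m_i−1, m_i, m_i+1} ∩ [−1, 1] = {-1, 0, 1} → 3 states.
Total: 3.

3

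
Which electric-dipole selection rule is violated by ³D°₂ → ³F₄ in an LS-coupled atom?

the ΔJ = 0, ±1 rule

Reading off the term symbols: S 1→1, L 2→3, J 2→4, parity odd→even.
Parity must change: odd → even — passes.
ΔS = 0: S: 1 → 1 — passes.
ΔL = 0, ±1 (not L=0↔0): L: 2 → 3, ΔL = +1 — passes.
ΔJ = 0, ±1 (not J=0↔0): J: 2 → 4, ΔJ = +2 — fails.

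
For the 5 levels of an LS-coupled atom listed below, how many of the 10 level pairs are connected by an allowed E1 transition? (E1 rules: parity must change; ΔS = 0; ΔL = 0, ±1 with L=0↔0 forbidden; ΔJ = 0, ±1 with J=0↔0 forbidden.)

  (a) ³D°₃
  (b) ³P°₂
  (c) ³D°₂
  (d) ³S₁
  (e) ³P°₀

(a)–(b): forbidden (parity).
(a)–(c): forbidden (parity).
(a)–(d): forbidden (ΔL, ΔJ).
(a)–(e): forbidden (parity, ΔJ).
(b)–(c): forbidden (parity).
(b)–(d): allowed.
(b)–(e): forbidden (parity, ΔJ).
(c)–(d): forbidden (ΔL).
(c)–(e): forbidden (parity, ΔJ).
(d)–(e): allowed.
Allowed pairs: 2 of 10.

2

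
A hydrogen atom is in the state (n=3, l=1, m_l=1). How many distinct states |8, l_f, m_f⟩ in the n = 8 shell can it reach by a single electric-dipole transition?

4

E1 requires Δl = ±1, so l_f ∈ {0, 2}; with 0 ≤ l_f ≤ n_f−1 = 7, the allowed l_f values are {0, 2}.
For l_f = 0: m_f ∈ {m_i−1, m_i, m_i+1} ∩ [−0, 0] = {0} → 1 state.
For l_f = 2: m_f ∈ {m_i−1, m_i, m_i+1} ∩ [−2, 2] = {0, 1, 2} → 3 states.
Total: 4.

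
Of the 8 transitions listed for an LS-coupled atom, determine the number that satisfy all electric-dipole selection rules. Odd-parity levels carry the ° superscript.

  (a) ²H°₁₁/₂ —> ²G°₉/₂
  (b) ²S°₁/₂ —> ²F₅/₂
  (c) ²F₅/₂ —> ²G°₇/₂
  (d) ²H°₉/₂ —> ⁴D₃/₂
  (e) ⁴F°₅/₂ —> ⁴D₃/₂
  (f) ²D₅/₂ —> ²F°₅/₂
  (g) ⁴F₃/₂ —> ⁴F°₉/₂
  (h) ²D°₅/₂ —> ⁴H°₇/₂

3

(a) forbidden (parity fails)
(b) forbidden (ΔL, ΔJ fail)
(c) allowed
(d) forbidden (ΔS, ΔL, ΔJ fail)
(e) allowed
(f) allowed
(g) forbidden (ΔJ fails)
(h) forbidden (parity, ΔS, ΔL fail)
Total allowed: 3 of 8.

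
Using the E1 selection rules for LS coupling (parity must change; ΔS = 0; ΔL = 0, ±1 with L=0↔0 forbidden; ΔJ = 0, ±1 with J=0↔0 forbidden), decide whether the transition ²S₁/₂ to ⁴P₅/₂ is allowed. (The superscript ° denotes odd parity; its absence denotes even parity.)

ΔS = 0: S: 1/2 → 3/2 — fails.
Parity must change: even → even — fails.
ΔL = 0, ±1 (not L=0↔0): L: 0 → 1, ΔL = +1 — passes.
ΔJ = 0, ±1 (not J=0↔0): J: 1/2 → 5/2, ΔJ = +2 — fails.
Rule(s) violated: parity, ΔS, ΔJ.

forbidden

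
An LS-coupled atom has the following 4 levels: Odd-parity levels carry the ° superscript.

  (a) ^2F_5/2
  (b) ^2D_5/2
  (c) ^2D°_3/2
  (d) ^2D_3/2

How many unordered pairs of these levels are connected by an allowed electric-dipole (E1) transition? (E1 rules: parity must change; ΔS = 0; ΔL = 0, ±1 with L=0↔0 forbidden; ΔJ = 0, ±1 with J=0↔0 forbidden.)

3

(a)–(b): forbidden (parity).
(a)–(c): allowed.
(a)–(d): forbidden (parity).
(b)–(c): allowed.
(b)–(d): forbidden (parity).
(c)–(d): allowed.
Allowed pairs: 3 of 6.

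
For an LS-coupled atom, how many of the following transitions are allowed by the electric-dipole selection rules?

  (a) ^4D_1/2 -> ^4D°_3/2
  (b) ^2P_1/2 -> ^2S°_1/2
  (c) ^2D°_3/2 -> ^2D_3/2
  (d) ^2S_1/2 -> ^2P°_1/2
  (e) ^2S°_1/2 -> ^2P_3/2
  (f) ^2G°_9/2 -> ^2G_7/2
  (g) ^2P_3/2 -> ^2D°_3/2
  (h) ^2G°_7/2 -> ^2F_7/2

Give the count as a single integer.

8

(a) allowed
(b) allowed
(c) allowed
(d) allowed
(e) allowed
(f) allowed
(g) allowed
(h) allowed
Total allowed: 8 of 8.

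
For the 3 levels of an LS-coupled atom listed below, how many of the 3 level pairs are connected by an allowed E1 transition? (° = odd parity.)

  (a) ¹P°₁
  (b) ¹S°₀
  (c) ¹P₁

(a)–(b): forbidden (parity).
(a)–(c): allowed.
(b)–(c): allowed.
Allowed pairs: 2 of 3.

2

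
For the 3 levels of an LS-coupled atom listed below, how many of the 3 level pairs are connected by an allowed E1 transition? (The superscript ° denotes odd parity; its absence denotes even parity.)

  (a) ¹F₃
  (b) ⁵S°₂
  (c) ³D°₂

0

(a)–(b): forbidden (ΔS, ΔL).
(a)–(c): forbidden (ΔS).
(b)–(c): forbidden (parity, ΔS, ΔL).
Allowed pairs: 0 of 3.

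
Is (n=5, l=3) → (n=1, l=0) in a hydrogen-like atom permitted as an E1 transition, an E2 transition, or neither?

neither

Δl = 0 − 3 = -3; l_i + l_f = 3.
E1 (Δl = ±1): not satisfied.
E2 (Δl = 0,±2, l_i+l_f ≥ 2): not satisfied.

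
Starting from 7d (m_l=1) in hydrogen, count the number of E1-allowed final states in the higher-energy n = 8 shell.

E1 requires Δl = ±1, so l_f ∈ {1, 3}; with 0 ≤ l_f ≤ n_f−1 = 7, the allowed l_f values are {1, 3}.
For l_f = 1: m_f ∈ {m_i−1, m_i, m_i+1} ∩ [−1, 1] = {0, 1} → 2 states.
For l_f = 3: m_f ∈ {m_i−1, m_i, m_i+1} ∩ [−3, 3] = {0, 1, 2} → 3 states.
Total: 5.

5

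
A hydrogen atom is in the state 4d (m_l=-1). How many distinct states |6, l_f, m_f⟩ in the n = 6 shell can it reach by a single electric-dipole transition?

5

E1 requires Δl = ±1, so l_f ∈ {1, 3}; with 0 ≤ l_f ≤ n_f−1 = 5, the allowed l_f values are {1, 3}.
For l_f = 1: m_f ∈ {m_i−1, m_i, m_i+1} ∩ [−1, 1] = {-1, 0} → 2 states.
For l_f = 3: m_f ∈ {m_i−1, m_i, m_i+1} ∩ [−3, 3] = {-2, -1, 0} → 3 states.
Total: 5.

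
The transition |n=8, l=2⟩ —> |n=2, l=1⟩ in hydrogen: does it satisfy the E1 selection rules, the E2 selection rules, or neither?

E1

Δl = 1 − 2 = -1; l_i + l_f = 3.
E1 (Δl = ±1): satisfied.
E2 (Δl = 0,±2, l_i+l_f ≥ 2): not satisfied.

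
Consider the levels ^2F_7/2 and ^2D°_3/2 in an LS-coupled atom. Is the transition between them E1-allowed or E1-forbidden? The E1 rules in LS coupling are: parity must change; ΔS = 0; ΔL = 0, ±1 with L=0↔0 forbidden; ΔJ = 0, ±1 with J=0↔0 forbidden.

Initial level: S=1/2, L=3, J=7/2, parity even. Final level: S=1/2, L=2, J=3/2, parity odd.
ΔJ = 0, ±1 (not J=0↔0): J: 7/2 → 3/2, ΔJ = -2 — violated.
ΔS = 0: S: 1/2 → 1/2 — satisfied.
Parity must change: even → odd — satisfied.
ΔL = 0, ±1 (not L=0↔0): L: 3 → 2, ΔL = -1 — satisfied.
Rule(s) violated: ΔJ.

forbidden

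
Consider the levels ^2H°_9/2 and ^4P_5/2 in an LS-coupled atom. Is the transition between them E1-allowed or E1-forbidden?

Parity must change: odd → even — ✓.
ΔS = 0: S: 1/2 → 3/2 — ✗.
ΔL = 0, ±1 (not L=0↔0): L: 5 → 1, ΔL = -4 — ✗.
ΔJ = 0, ±1 (not J=0↔0): J: 9/2 → 5/2, ΔJ = -2 — ✗.
Rule(s) violated: ΔS, ΔL, ΔJ.

forbidden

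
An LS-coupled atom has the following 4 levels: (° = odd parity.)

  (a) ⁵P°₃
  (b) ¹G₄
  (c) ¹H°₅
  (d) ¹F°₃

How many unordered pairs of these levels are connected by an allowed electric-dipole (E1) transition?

(a)–(b): forbidden (ΔS, ΔL).
(a)–(c): forbidden (parity, ΔS, ΔL, ΔJ).
(a)–(d): forbidden (parity, ΔS, ΔL).
(b)–(c): allowed.
(b)–(d): allowed.
(c)–(d): forbidden (parity, ΔL, ΔJ).
Allowed pairs: 2 of 6.

2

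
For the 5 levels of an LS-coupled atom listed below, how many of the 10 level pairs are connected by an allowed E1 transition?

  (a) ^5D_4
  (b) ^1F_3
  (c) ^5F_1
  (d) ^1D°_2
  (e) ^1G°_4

(a)–(b): forbidden (parity, ΔS).
(a)–(c): forbidden (parity, ΔJ).
(a)–(d): forbidden (ΔS, ΔJ).
(a)–(e): forbidden (ΔS, ΔL).
(b)–(c): forbidden (parity, ΔS, ΔJ).
(b)–(d): allowed.
(b)–(e): allowed.
(c)–(d): forbidden (ΔS).
(c)–(e): forbidden (ΔS, ΔJ).
(d)–(e): forbidden (parity, ΔL, ΔJ).
Allowed pairs: 2 of 10.

2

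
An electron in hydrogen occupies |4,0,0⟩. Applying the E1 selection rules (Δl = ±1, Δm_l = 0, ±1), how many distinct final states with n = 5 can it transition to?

3

E1 requires Δl = ±1, so l_f ∈ {-1, 1}; with 0 ≤ l_f ≤ n_f−1 = 4, the allowed l_f values are {1}.
For l_f = 1: m_f ∈ {m_i−1, m_i, m_i+1} ∩ [−1, 1] = {-1, 0, 1} → 3 states.
Total: 3.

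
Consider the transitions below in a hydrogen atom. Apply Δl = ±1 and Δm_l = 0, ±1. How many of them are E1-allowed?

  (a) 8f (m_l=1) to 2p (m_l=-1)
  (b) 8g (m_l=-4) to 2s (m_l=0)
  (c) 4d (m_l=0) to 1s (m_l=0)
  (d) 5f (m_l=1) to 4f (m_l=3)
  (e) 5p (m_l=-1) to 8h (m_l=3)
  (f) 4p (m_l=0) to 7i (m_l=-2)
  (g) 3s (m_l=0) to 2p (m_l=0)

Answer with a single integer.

1

(a) forbidden — Δl = -2 (E1 requires Δl = ±1); Δm_l = -2 (E1 requires Δm_l = 0, ±1)
(b) forbidden — Δl = -4 (E1 requires Δl = ±1); Δm_l = +4 (E1 requires Δm_l = 0, ±1)
(c) forbidden — Δl = -2 (E1 requires Δl = ±1)
(d) forbidden — Δl = +0 (E1 requires Δl = ±1); Δm_l = +2 (E1 requires Δm_l = 0, ±1)
(e) forbidden — Δl = +4 (E1 requires Δl = ±1); Δm_l = +4 (E1 requires Δm_l = 0, ±1)
(f) forbidden — Δl = +5 (E1 requires Δl = ±1); Δm_l = -2 (E1 requires Δm_l = 0, ±1)
(g) allowed
Total allowed: 1 of 7.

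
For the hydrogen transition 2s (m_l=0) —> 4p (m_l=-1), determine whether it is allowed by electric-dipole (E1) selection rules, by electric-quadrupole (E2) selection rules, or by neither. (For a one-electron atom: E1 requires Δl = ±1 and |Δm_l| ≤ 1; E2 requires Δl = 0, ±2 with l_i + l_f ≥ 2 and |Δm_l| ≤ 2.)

Δl = 1 − 0 = +1; l_i + l_f = 1.
Δm_l = -1.
E1 (Δl = ±1, |Δm_l| ≤ 1): satisfied.
E2 (Δl = 0,±2, l_i+l_f ≥ 2, |Δm_l| ≤ 2): not satisfied.

E1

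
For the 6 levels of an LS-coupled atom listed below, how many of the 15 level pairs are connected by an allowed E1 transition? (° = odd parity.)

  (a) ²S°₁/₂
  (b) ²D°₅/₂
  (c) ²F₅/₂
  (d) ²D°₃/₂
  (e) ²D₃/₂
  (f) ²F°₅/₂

(a)–(b): forbidden (parity, ΔL, ΔJ).
(a)–(c): forbidden (ΔL, ΔJ).
(a)–(d): forbidden (parity, ΔL).
(a)–(e): forbidden (ΔL).
(a)–(f): forbidden (parity, ΔL, ΔJ).
(b)–(c): allowed.
(b)–(d): forbidden (parity).
(b)–(e): allowed.
(b)–(f): forbidden (parity).
(c)–(d): allowed.
(c)–(e): forbidden (parity).
(c)–(f): allowed.
(d)–(e): allowed.
(d)–(f): forbidden (parity).
(e)–(f): allowed.
Allowed pairs: 6 of 15.

6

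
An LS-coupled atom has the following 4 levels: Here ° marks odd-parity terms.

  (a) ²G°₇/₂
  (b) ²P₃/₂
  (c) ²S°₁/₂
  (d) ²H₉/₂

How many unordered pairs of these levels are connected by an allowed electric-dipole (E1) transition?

2

(a)–(b): forbidden (ΔL, ΔJ).
(a)–(c): forbidden (parity, ΔL, ΔJ).
(a)–(d): allowed.
(b)–(c): allowed.
(b)–(d): forbidden (parity, ΔL, ΔJ).
(c)–(d): forbidden (ΔL, ΔJ).
Allowed pairs: 2 of 6.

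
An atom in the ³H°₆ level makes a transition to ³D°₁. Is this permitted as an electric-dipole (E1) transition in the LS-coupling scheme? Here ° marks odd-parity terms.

Parity must change: odd → odd — violated.
ΔS = 0: S: 1 → 1 — satisfied.
ΔL = 0, ±1 (not L=0↔0): L: 5 → 2, ΔL = -3 — violated.
ΔJ = 0, ±1 (not J=0↔0): J: 6 → 1, ΔJ = -5 — violated.
Rule(s) violated: parity, ΔL, ΔJ.

forbidden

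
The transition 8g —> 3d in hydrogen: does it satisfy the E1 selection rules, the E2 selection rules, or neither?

Δl = 2 − 4 = -2; l_i + l_f = 6.
E1 (Δl = ±1): not satisfied.
E2 (Δl = 0,±2, l_i+l_f ≥ 2): satisfied.

E2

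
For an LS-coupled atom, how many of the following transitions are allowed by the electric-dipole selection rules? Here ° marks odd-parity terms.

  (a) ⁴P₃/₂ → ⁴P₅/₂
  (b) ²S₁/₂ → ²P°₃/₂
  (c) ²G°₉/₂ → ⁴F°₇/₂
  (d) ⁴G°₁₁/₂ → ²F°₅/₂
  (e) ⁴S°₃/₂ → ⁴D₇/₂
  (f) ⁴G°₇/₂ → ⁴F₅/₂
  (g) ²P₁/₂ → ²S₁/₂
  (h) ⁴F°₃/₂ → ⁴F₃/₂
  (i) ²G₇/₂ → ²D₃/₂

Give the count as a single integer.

(a) forbidden (parity fails)
(b) allowed
(c) forbidden (parity, ΔS fail)
(d) forbidden (parity, ΔS, ΔJ fail)
(e) forbidden (ΔL, ΔJ fail)
(f) allowed
(g) forbidden (parity fails)
(h) allowed
(i) forbidden (parity, ΔL, ΔJ fail)
Total allowed: 3 of 9.

3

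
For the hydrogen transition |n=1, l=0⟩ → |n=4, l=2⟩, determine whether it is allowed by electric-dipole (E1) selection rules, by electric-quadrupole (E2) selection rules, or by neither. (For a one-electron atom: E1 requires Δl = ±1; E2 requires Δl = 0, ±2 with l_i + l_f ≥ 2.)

Δl = 2 − 0 = +2; l_i + l_f = 2.
E1 (Δl = ±1): not satisfied.
E2 (Δl = 0,±2, l_i+l_f ≥ 2): satisfied.

E2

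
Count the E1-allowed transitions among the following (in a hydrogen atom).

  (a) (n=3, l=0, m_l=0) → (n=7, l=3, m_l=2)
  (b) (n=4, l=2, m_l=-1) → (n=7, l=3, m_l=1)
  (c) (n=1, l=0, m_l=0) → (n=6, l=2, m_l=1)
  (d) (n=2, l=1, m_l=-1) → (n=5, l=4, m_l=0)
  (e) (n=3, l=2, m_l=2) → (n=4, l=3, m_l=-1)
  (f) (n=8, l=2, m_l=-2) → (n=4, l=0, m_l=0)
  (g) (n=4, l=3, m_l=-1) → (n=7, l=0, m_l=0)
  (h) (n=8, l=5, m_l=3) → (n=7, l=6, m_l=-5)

(a) forbidden — Δl = +3 (E1 requires Δl = ±1); Δm_l = +2 (E1 requires Δm_l = 0, ±1)
(b) forbidden — Δm_l = +2 (E1 requires Δm_l = 0, ±1)
(c) forbidden — Δl = +2 (E1 requires Δl = ±1)
(d) forbidden — Δl = +3 (E1 requires Δl = ±1)
(e) forbidden — Δm_l = -3 (E1 requires Δm_l = 0, ±1)
(f) forbidden — Δl = -2 (E1 requires Δl = ±1); Δm_l = +2 (E1 requires Δm_l = 0, ±1)
(g) forbidden — Δl = -3 (E1 requires Δl = ±1)
(h) forbidden — Δm_l = -8 (E1 requires Δm_l = 0, ±1)
Total allowed: 0 of 8.

0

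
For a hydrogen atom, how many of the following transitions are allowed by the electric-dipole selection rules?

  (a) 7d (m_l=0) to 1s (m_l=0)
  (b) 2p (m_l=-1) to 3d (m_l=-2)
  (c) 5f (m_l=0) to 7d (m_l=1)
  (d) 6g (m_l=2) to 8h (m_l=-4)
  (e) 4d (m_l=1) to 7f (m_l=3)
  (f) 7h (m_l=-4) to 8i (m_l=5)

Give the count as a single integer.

2

(a) forbidden — Δl = -2 (E1 requires Δl = ±1)
(b) allowed
(c) allowed
(d) forbidden — Δm_l = -6 (E1 requires Δm_l = 0, ±1)
(e) forbidden — Δm_l = +2 (E1 requires Δm_l = 0, ±1)
(f) forbidden — Δm_l = +9 (E1 requires Δm_l = 0, ±1)
Total allowed: 2 of 6.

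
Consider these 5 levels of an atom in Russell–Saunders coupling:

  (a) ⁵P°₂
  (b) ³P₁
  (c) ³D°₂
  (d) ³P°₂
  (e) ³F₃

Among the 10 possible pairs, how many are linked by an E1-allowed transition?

3

(a)–(b): forbidden (ΔS).
(a)–(c): forbidden (parity, ΔS).
(a)–(d): forbidden (parity, ΔS).
(a)–(e): forbidden (ΔS, ΔL).
(b)–(c): allowed.
(b)–(d): allowed.
(b)–(e): forbidden (parity, ΔL, ΔJ).
(c)–(d): forbidden (parity).
(c)–(e): allowed.
(d)–(e): forbidden (ΔL).
Allowed pairs: 3 of 10.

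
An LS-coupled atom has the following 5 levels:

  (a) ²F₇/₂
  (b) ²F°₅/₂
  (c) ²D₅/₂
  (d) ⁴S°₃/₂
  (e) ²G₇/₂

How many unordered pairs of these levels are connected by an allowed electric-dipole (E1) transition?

3

(a)–(b): allowed.
(a)–(c): forbidden (parity).
(a)–(d): forbidden (ΔS, ΔL, ΔJ).
(a)–(e): forbidden (parity).
(b)–(c): allowed.
(b)–(d): forbidden (parity, ΔS, ΔL).
(b)–(e): allowed.
(c)–(d): forbidden (ΔS, ΔL).
(c)–(e): forbidden (parity, ΔL).
(d)–(e): forbidden (ΔS, ΔL, ΔJ).
Allowed pairs: 3 of 10.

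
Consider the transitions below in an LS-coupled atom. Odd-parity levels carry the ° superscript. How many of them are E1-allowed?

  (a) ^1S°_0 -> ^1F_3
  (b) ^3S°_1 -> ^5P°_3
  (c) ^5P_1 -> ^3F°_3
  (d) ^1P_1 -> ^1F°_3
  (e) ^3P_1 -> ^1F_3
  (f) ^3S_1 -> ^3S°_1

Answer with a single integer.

0

(a) forbidden (ΔL, ΔJ fail)
(b) forbidden (parity, ΔS, ΔJ fail)
(c) forbidden (ΔS, ΔL, ΔJ fail)
(d) forbidden (ΔL, ΔJ fail)
(e) forbidden (parity, ΔS, ΔL, ΔJ fail)
(f) forbidden (ΔL fails)
Total allowed: 0 of 6.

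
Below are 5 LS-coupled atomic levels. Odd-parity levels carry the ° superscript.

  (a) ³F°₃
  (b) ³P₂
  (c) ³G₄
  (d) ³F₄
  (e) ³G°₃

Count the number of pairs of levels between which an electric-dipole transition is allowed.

(a)–(b): forbidden (ΔL).
(a)–(c): allowed.
(a)–(d): allowed.
(a)–(e): forbidden (parity).
(b)–(c): forbidden (parity, ΔL, ΔJ).
(b)–(d): forbidden (parity, ΔL, ΔJ).
(b)–(e): forbidden (ΔL).
(c)–(d): forbidden (parity).
(c)–(e): allowed.
(d)–(e): allowed.
Allowed pairs: 4 of 10.

4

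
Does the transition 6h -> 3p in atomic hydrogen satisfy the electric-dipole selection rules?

l: 5 → 1 (Δl = -4). Δl = ±1 fails.
The transition is electric-dipole forbidden.

forbidden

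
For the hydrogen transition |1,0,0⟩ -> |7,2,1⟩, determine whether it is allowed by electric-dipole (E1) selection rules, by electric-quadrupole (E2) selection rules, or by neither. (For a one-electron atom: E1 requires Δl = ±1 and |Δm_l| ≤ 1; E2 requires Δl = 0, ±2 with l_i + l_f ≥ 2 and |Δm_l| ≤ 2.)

E2

Δl = 2 − 0 = +2; l_i + l_f = 2.
Δm_l = +1.
E1 (Δl = ±1, |Δm_l| ≤ 1): not satisfied.
E2 (Δl = 0,±2, l_i+l_f ≥ 2, |Δm_l| ≤ 2): satisfied.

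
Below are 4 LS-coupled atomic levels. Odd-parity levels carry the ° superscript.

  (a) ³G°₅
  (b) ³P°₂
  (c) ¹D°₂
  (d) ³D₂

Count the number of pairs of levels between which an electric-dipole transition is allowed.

(a)–(b): forbidden (parity, ΔL, ΔJ).
(a)–(c): forbidden (parity, ΔS, ΔL, ΔJ).
(a)–(d): forbidden (ΔL, ΔJ).
(b)–(c): forbidden (parity, ΔS).
(b)–(d): allowed.
(c)–(d): forbidden (ΔS).
Allowed pairs: 1 of 6.

1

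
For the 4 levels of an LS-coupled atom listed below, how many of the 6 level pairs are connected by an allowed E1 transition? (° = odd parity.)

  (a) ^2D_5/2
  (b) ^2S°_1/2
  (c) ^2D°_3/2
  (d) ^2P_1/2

3

(a)–(b): forbidden (ΔL, ΔJ).
(a)–(c): allowed.
(a)–(d): forbidden (parity, ΔJ).
(b)–(c): forbidden (parity, ΔL).
(b)–(d): allowed.
(c)–(d): allowed.
Allowed pairs: 3 of 6.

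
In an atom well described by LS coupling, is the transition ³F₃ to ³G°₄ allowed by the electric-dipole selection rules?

allowed

Initial level: S=1, L=3, J=3, parity even. Final level: S=1, L=4, J=4, parity odd.
Parity must change: even → odd — passes.
ΔS = 0: S: 1 → 1 — passes.
ΔL = 0, ±1 (not L=0↔0): L: 3 → 4, ΔL = +1 — passes.
ΔJ = 0, ±1 (not J=0↔0): J: 3 → 4, ΔJ = +1 — passes.
All four E1 rules are satisfied.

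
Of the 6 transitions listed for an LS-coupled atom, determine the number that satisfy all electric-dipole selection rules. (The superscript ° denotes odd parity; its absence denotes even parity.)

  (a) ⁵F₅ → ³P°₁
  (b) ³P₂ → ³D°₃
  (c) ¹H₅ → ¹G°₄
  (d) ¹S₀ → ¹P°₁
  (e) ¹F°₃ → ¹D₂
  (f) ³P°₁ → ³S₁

5

(a) forbidden (ΔS, ΔL, ΔJ fail)
(b) allowed
(c) allowed
(d) allowed
(e) allowed
(f) allowed
Total allowed: 5 of 6.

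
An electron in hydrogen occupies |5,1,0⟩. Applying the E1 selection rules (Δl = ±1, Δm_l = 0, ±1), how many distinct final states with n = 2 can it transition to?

1

E1 requires Δl = ±1, so l_f ∈ {0, 2}; with 0 ≤ l_f ≤ n_f−1 = 1, the allowed l_f values are {0}.
For l_f = 0: m_f ∈ {m_i−1, m_i, m_i+1} ∩ [−0, 0] = {0} → 1 state.
Total: 1.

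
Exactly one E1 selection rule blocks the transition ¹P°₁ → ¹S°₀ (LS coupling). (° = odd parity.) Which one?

Parity must change: odd → odd — violated.
ΔS = 0: S: 0 → 0 — satisfied.
ΔL = 0, ±1 (not L=0↔0): L: 1 → 0, ΔL = -1 — satisfied.
ΔJ = 0, ±1 (not J=0↔0): J: 1 → 0, ΔJ = -1 — satisfied.

parity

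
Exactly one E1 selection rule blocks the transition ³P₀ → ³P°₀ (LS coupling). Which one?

ΔL = 0, ±1 (not L=0↔0): L: 1 → 1, ΔL = +0 — satisfied.
ΔJ = 0, ±1 (not J=0↔0): J: 0 → 0, ΔJ = +0 — violated.
ΔS = 0: S: 1 → 1 — satisfied.
Parity must change: even → odd — satisfied.

the J=0 ↔ J=0 exclusion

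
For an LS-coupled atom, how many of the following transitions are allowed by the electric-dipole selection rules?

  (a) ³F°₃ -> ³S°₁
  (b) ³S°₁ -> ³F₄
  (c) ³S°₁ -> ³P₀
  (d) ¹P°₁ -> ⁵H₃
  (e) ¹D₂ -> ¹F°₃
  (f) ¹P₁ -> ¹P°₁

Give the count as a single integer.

(a) forbidden (parity, ΔL, ΔJ fail)
(b) forbidden (ΔL, ΔJ fail)
(c) allowed
(d) forbidden (ΔS, ΔL, ΔJ fail)
(e) allowed
(f) allowed
Total allowed: 3 of 6.

3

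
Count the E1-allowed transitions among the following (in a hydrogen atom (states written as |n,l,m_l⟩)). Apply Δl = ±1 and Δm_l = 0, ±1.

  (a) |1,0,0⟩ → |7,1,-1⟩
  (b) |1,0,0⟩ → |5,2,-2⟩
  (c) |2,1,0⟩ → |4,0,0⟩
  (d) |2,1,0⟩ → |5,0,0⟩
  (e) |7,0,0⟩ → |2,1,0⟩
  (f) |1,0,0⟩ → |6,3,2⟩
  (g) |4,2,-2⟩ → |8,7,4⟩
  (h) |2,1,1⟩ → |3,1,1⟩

4

(a) allowed
(b) forbidden — Δl = +2 (E1 requires Δl = ±1); Δm_l = -2 (E1 requires Δm_l = 0, ±1)
(c) allowed
(d) allowed
(e) allowed
(f) forbidden — Δl = +3 (E1 requires Δl = ±1); Δm_l = +2 (E1 requires Δm_l = 0, ±1)
(g) forbidden — Δl = +5 (E1 requires Δl = ±1); Δm_l = +6 (E1 requires Δm_l = 0, ±1)
(h) forbidden — Δl = +0 (E1 requires Δl = ±1)
Total allowed: 4 of 8.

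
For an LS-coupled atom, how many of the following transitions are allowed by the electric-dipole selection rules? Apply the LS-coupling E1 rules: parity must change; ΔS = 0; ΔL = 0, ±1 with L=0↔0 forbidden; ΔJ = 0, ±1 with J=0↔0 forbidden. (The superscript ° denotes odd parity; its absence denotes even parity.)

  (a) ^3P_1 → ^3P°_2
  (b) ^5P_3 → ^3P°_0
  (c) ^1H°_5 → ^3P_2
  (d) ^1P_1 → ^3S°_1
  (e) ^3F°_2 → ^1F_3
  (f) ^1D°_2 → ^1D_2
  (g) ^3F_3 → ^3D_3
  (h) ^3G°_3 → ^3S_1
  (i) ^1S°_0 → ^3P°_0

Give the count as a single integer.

2

(a) allowed
(b) forbidden (ΔS, ΔJ fail)
(c) forbidden (ΔS, ΔL, ΔJ fail)
(d) forbidden (ΔS fails)
(e) forbidden (ΔS fails)
(f) allowed
(g) forbidden (parity fails)
(h) forbidden (ΔL, ΔJ fail)
(i) forbidden (parity, ΔS, ΔJ fail)
Total allowed: 2 of 9.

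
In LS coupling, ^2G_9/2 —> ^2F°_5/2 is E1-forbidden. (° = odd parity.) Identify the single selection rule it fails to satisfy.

the ΔJ = 0, ±1 rule

Initial level: S=1/2, L=4, J=9/2, parity even. Final level: S=1/2, L=3, J=5/2, parity odd.
Parity must change: even → odd — ✓.
ΔS = 0: S: 1/2 → 1/2 — ✓.
ΔL = 0, ±1 (not L=0↔0): L: 4 → 3, ΔL = -1 — ✓.
ΔJ = 0, ±1 (not J=0↔0): J: 9/2 → 5/2, ΔJ = -2 — ✗.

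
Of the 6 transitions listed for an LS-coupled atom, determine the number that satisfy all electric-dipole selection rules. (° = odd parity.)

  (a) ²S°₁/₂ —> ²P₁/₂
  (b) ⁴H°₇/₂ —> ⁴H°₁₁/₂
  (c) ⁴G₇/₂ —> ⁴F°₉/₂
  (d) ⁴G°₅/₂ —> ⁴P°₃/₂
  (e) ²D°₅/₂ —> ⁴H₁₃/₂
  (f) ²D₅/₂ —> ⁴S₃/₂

2

(a) allowed
(b) forbidden (parity, ΔJ fail)
(c) allowed
(d) forbidden (parity, ΔL fail)
(e) forbidden (ΔS, ΔL, ΔJ fail)
(f) forbidden (parity, ΔS, ΔL fail)
Total allowed: 2 of 6.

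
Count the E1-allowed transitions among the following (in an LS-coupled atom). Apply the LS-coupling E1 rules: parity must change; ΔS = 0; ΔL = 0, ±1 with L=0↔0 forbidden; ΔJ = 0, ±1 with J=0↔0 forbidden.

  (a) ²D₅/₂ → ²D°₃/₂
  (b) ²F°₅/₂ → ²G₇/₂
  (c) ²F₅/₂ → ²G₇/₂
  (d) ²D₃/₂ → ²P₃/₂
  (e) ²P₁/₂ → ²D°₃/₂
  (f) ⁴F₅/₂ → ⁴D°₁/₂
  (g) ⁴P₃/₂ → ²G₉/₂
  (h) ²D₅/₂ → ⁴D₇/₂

(a) allowed
(b) allowed
(c) forbidden (parity fails)
(d) forbidden (parity fails)
(e) allowed
(f) forbidden (ΔJ fails)
(g) forbidden (parity, ΔS, ΔL, ΔJ fail)
(h) forbidden (parity, ΔS fail)
Total allowed: 3 of 8.

3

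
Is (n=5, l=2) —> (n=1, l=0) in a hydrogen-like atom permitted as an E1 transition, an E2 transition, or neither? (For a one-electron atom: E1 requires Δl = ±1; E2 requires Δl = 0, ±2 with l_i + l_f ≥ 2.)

E2

Δl = 0 − 2 = -2; l_i + l_f = 2.
E1 (Δl = ±1): not satisfied.
E2 (Δl = 0,±2, l_i+l_f ≥ 2): satisfied.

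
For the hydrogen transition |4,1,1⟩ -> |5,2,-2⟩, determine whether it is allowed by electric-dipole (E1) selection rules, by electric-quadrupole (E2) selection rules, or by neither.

neither

Δl = 2 − 1 = +1; l_i + l_f = 3.
Δm_l = -3.
E1 (Δl = ±1, |Δm_l| ≤ 1): not satisfied.
E2 (Δl = 0,±2, l_i+l_f ≥ 2, |Δm_l| ≤ 2): not satisfied.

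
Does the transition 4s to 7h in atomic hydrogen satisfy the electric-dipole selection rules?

forbidden

Δl = 5 − 0 = +5; the E1 rule Δl = ±1 is ✗.
The transition is electric-dipole forbidden.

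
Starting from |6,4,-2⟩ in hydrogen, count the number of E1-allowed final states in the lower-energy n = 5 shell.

E1 requires Δl = ±1, so l_f ∈ {3, 5}; with 0 ≤ l_f ≤ n_f−1 = 4, the allowed l_f values are {3}.
For l_f = 3: m_f ∈ {m_i−1, m_i, m_i+1} ∩ [−3, 3] = {-3, -2, -1} → 3 states.
Total: 3.

3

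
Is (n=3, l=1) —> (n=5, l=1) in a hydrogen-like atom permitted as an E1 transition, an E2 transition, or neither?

Δl = 1 − 1 = +0; l_i + l_f = 2.
E1 (Δl = ±1): not satisfied.
E2 (Δl = 0,±2, l_i+l_f ≥ 2): satisfied.

E2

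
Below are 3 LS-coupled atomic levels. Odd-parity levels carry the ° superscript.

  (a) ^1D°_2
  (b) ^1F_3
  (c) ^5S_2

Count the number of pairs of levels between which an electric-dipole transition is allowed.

(a)–(b): allowed.
(a)–(c): forbidden (ΔS, ΔL).
(b)–(c): forbidden (parity, ΔS, ΔL).
Allowed pairs: 1 of 3.

1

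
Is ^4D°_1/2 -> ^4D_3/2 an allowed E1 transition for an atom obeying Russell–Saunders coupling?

Parity must change: odd → even — ok.
ΔS = 0: S: 3/2 → 3/2 — ok.
ΔL = 0, ±1 (not L=0↔0): L: 2 → 2, ΔL = +0 — ok.
ΔJ = 0, ±1 (not J=0↔0): J: 1/2 → 3/2, ΔJ = +1 — ok.
All four E1 rules are satisfied.

allowed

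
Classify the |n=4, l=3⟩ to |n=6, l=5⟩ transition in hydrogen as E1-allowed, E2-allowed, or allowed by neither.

E2

Δl = 5 − 3 = +2; l_i + l_f = 8.
E1 (Δl = ±1): not satisfied.
E2 (Δl = 0,±2, l_i+l_f ≥ 2): satisfied.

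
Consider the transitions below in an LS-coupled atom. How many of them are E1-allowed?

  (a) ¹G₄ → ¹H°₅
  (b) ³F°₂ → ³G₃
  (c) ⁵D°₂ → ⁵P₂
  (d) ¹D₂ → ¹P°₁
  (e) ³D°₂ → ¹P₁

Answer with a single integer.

4

(a) allowed
(b) allowed
(c) allowed
(d) allowed
(e) forbidden (ΔS fails)
Total allowed: 4 of 5.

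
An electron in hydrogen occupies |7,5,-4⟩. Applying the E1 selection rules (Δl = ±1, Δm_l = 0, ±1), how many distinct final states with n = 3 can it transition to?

E1 requires l_f ∈ {4, 6}, but neither lies in [0, 2], so no final state is reachable.
Total: 0.

0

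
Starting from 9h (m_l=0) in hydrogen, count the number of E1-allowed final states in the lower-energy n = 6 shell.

3

E1 requires Δl = ±1, so l_f ∈ {4, 6}; with 0 ≤ l_f ≤ n_f−1 = 5, the allowed l_f values are {4}.
For l_f = 4: m_f ∈ {m_i−1, m_i, m_i+1} ∩ [−4, 4] = {-1, 0, 1} → 3 states.
Total: 3.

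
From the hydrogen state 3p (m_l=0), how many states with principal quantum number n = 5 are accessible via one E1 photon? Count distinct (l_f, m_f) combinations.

4

E1 requires Δl = ±1, so l_f ∈ {0, 2}; with 0 ≤ l_f ≤ n_f−1 = 4, the allowed l_f values are {0, 2}.
For l_f = 0: m_f ∈ {m_i−1, m_i, m_i+1} ∩ [−0, 0] = {0} → 1 state.
For l_f = 2: m_f ∈ {m_i−1, m_i, m_i+1} ∩ [−2, 2] = {-1, 0, 1} → 3 states.
Total: 4.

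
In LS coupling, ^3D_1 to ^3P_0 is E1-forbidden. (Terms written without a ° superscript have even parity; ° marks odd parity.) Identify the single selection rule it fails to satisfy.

Parity must change: even → even — ✗.
ΔS = 0: S: 1 → 1 — ✓.
ΔL = 0, ±1 (not L=0↔0): L: 2 → 1, ΔL = -1 — ✓.
ΔJ = 0, ±1 (not J=0↔0): J: 1 → 0, ΔJ = -1 — ✓.

parity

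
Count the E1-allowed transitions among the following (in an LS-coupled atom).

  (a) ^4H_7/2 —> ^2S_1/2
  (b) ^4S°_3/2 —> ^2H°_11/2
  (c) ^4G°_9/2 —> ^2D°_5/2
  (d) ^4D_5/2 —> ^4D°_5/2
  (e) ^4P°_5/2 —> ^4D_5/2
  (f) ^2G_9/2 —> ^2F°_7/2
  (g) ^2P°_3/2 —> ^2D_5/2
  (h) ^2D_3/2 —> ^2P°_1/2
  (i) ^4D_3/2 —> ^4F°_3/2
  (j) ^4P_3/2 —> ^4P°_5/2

7

(a) forbidden (parity, ΔS, ΔL, ΔJ fail)
(b) forbidden (parity, ΔS, ΔL, ΔJ fail)
(c) forbidden (parity, ΔS, ΔL, ΔJ fail)
(d) allowed
(e) allowed
(f) allowed
(g) allowed
(h) allowed
(i) allowed
(j) allowed
Total allowed: 7 of 10.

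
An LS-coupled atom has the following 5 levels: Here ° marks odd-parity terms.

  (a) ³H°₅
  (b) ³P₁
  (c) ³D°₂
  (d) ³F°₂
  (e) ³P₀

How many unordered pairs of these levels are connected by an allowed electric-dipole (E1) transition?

1

(a)–(b): forbidden (ΔL, ΔJ).
(a)–(c): forbidden (parity, ΔL, ΔJ).
(a)–(d): forbidden (parity, ΔL, ΔJ).
(a)–(e): forbidden (ΔL, ΔJ).
(b)–(c): allowed.
(b)–(d): forbidden (ΔL).
(b)–(e): forbidden (parity).
(c)–(d): forbidden (parity).
(c)–(e): forbidden (ΔJ).
(d)–(e): forbidden (ΔL, ΔJ).
Allowed pairs: 1 of 10.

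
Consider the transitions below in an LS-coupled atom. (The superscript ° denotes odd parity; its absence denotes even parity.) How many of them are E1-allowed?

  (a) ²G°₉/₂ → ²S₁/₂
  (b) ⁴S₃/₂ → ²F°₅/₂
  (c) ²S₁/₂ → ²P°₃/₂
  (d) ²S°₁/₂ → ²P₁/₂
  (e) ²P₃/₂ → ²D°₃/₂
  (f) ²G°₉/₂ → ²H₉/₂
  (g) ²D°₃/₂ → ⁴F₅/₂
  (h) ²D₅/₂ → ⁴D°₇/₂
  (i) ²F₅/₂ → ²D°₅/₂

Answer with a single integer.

5

(a) forbidden (ΔL, ΔJ fail)
(b) forbidden (ΔS, ΔL fail)
(c) allowed
(d) allowed
(e) allowed
(f) allowed
(g) forbidden (ΔS fails)
(h) forbidden (ΔS fails)
(i) allowed
Total allowed: 5 of 9.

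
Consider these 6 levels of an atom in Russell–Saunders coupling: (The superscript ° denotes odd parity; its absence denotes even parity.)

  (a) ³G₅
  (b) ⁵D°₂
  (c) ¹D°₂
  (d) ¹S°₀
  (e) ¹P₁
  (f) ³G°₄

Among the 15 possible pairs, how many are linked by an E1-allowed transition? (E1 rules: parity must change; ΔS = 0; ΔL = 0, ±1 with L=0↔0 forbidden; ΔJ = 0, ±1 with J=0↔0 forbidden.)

3

(a)–(b): forbidden (ΔS, ΔL, ΔJ).
(a)–(c): forbidden (ΔS, ΔL, ΔJ).
(a)–(d): forbidden (ΔS, ΔL, ΔJ).
(a)–(e): forbidden (parity, ΔS, ΔL, ΔJ).
(a)–(f): allowed.
(b)–(c): forbidden (parity, ΔS).
(b)–(d): forbidden (parity, ΔS, ΔL, ΔJ).
(b)–(e): forbidden (ΔS).
(b)–(f): forbidden (parity, ΔS, ΔL, ΔJ).
(c)–(d): forbidden (parity, ΔL, ΔJ).
(c)–(e): allowed.
(c)–(f): forbidden (parity, ΔS, ΔL, ΔJ).
(d)–(e): allowed.
(d)–(f): forbidden (parity, ΔS, ΔL, ΔJ).
(e)–(f): forbidden (ΔS, ΔL, ΔJ).
Allowed pairs: 3 of 15.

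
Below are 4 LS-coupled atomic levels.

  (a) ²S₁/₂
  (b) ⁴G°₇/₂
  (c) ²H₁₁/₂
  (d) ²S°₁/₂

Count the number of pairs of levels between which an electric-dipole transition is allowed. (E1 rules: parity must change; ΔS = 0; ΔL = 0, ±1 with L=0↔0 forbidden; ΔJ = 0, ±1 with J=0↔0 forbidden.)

(a)–(b): forbidden (ΔS, ΔL, ΔJ).
(a)–(c): forbidden (parity, ΔL, ΔJ).
(a)–(d): forbidden (ΔL).
(b)–(c): forbidden (ΔS, ΔJ).
(b)–(d): forbidden (parity, ΔS, ΔL, ΔJ).
(c)–(d): forbidden (ΔL, ΔJ).
Allowed pairs: 0 of 6.

0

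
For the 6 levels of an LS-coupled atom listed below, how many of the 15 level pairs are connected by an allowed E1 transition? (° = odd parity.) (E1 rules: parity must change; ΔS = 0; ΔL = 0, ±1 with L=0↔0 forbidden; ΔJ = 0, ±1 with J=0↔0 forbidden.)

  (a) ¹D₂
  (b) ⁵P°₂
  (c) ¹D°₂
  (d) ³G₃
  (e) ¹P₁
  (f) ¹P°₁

4

(a)–(b): forbidden (ΔS).
(a)–(c): allowed.
(a)–(d): forbidden (parity, ΔS, ΔL).
(a)–(e): forbidden (parity).
(a)–(f): allowed.
(b)–(c): forbidden (parity, ΔS).
(b)–(d): forbidden (ΔS, ΔL).
(b)–(e): forbidden (ΔS).
(b)–(f): forbidden (parity, ΔS).
(c)–(d): forbidden (ΔS, ΔL).
(c)–(e): allowed.
(c)–(f): forbidden (parity).
(d)–(e): forbidden (parity, ΔS, ΔL, ΔJ).
(d)–(f): forbidden (ΔS, ΔL, ΔJ).
(e)–(f): allowed.
Allowed pairs: 4 of 15.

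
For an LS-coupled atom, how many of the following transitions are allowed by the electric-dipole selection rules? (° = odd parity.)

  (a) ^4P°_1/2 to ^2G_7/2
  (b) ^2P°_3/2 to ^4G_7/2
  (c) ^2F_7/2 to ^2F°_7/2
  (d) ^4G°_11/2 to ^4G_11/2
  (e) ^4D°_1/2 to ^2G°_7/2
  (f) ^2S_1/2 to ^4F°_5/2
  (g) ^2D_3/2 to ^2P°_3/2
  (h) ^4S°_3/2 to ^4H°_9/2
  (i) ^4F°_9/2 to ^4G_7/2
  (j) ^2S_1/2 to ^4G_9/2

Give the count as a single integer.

4

(a) forbidden (ΔS, ΔL, ΔJ fail)
(b) forbidden (ΔS, ΔL, ΔJ fail)
(c) allowed
(d) allowed
(e) forbidden (parity, ΔS, ΔL, ΔJ fail)
(f) forbidden (ΔS, ΔL, ΔJ fail)
(g) allowed
(h) forbidden (parity, ΔL, ΔJ fail)
(i) allowed
(j) forbidden (parity, ΔS, ΔL, ΔJ fail)
Total allowed: 4 of 10.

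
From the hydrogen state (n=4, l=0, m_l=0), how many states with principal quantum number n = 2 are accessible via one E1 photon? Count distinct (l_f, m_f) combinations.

E1 requires Δl = ±1, so l_f ∈ {-1, 1}; with 0 ≤ l_f ≤ n_f−1 = 1, the allowed l_f values are {1}.
For l_f = 1: m_f ∈ {m_i−1, m_i, m_i+1} ∩ [−1, 1] = {-1, 0, 1} → 3 states.
Total: 3.

3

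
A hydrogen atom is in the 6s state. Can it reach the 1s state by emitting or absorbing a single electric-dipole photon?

forbidden

l: 0 → 0 (Δl = +0). Δl = ±1 fails.
The transition is electric-dipole forbidden.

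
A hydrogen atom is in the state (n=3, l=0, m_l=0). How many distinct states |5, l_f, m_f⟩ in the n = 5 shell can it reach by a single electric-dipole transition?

3

E1 requires Δl = ±1, so l_f ∈ {-1, 1}; with 0 ≤ l_f ≤ n_f−1 = 4, the allowed l_f values are {1}.
For l_f = 1: m_f ∈ {m_i−1, m_i, m_i+1} ∩ [−1, 1] = {-1, 0, 1} → 3 states.
Total: 3.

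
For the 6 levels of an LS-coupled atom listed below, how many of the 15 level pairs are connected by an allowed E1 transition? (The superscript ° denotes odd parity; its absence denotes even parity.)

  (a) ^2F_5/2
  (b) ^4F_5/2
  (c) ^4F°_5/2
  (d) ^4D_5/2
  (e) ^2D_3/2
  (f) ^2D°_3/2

4

(a)–(b): forbidden (parity, ΔS).
(a)–(c): forbidden (ΔS).
(a)–(d): forbidden (parity, ΔS).
(a)–(e): forbidden (parity).
(a)–(f): allowed.
(b)–(c): allowed.
(b)–(d): forbidden (parity).
(b)–(e): forbidden (parity, ΔS).
(b)–(f): forbidden (ΔS).
(c)–(d): allowed.
(c)–(e): forbidden (ΔS).
(c)–(f): forbidden (parity, ΔS).
(d)–(e): forbidden (parity, ΔS).
(d)–(f): forbidden (ΔS).
(e)–(f): allowed.
Allowed pairs: 4 of 15.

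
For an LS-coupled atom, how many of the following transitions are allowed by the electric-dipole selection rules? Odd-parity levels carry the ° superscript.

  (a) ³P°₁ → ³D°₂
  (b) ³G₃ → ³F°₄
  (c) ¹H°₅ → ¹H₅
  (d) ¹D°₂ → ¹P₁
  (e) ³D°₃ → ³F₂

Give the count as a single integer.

4

(a) forbidden (parity fails)
(b) allowed
(c) allowed
(d) allowed
(e) allowed
Total allowed: 4 of 5.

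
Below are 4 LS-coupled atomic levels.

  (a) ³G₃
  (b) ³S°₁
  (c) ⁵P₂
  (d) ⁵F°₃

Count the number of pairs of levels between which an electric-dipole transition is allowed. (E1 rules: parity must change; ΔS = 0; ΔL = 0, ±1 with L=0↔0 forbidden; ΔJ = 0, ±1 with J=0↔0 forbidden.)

(a)–(b): forbidden (ΔL, ΔJ).
(a)–(c): forbidden (parity, ΔS, ΔL).
(a)–(d): forbidden (ΔS).
(b)–(c): forbidden (ΔS).
(b)–(d): forbidden (parity, ΔS, ΔL, ΔJ).
(c)–(d): forbidden (ΔL).
Allowed pairs: 0 of 6.

0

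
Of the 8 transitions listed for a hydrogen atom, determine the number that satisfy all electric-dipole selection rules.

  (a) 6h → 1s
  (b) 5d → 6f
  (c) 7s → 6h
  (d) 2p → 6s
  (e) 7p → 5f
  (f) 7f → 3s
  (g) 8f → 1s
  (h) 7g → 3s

2

(a) forbidden — Δl = -5 (E1 requires Δl = ±1)
(b) allowed
(c) forbidden — Δl = +5 (E1 requires Δl = ±1)
(d) allowed
(e) forbidden — Δl = +2 (E1 requires Δl = ±1)
(f) forbidden — Δl = -3 (E1 requires Δl = ±1)
(g) forbidden — Δl = -3 (E1 requires Δl = ±1)
(h) forbidden — Δl = -4 (E1 requires Δl = ±1)
Total allowed: 2 of 8.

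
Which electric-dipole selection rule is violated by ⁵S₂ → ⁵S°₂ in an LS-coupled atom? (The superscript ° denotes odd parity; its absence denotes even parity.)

the L=0 ↔ L=0 exclusion

Reading off the term symbols: S 2→2, L 0→0, J 2→2, parity even→odd.
ΔS = 0: S: 2 → 2 — satisfied.
ΔL = 0, ±1 (not L=0↔0): L: 0 → 0, ΔL = +0 — violated.
Parity must change: even → odd — satisfied.
ΔJ = 0, ±1 (not J=0↔0): J: 2 → 2, ΔJ = +0 — satisfied.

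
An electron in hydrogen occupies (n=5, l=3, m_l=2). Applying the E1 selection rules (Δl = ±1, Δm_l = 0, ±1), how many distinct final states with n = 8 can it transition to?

E1 requires Δl = ±1, so l_f ∈ {2, 4}; with 0 ≤ l_f ≤ n_f−1 = 7, the allowed l_f values are {2, 4}.
For l_f = 2: m_f ∈ {m_i−1, m_i, m_i+1} ∩ [−2, 2] = {1, 2} → 2 states.
For l_f = 4: m_f ∈ {m_i−1, m_i, m_i+1} ∩ [−4, 4] = {1, 2, 3} → 3 states.
Total: 5.

5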